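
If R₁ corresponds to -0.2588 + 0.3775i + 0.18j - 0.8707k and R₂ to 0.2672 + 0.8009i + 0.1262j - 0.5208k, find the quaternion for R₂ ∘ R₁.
-0.8477 - 0.1225i + 0.5162j - 0.0013k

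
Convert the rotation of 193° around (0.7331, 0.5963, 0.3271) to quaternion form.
-0.1132 + 0.7284i + 0.5925j + 0.325k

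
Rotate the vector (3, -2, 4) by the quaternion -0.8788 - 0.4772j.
(4.989, -2, -0.338)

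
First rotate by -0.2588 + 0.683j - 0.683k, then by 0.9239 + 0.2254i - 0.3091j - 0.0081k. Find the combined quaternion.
-0.0335 + 0.1583i + 0.865j - 0.475k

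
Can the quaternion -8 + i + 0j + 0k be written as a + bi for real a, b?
Yes. The quaternion -8 + i has j- and k-coefficients y = z = 0, so it lies in the complex subalgebra spanned by 1 and i.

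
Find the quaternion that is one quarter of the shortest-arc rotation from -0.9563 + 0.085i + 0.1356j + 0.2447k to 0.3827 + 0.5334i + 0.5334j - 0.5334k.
-0.9213 - 0.0967i - 0.0543j + 0.3728k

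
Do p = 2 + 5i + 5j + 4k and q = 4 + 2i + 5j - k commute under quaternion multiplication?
No: pq = -23 - i + 43j + 29k ≠ -23 + 49i + 17j - k = qp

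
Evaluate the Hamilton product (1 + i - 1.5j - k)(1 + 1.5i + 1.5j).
1.75 + 4i - 1.5j + 2.75k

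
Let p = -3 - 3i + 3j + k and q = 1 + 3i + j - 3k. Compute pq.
6 - 22i - 6j - 2k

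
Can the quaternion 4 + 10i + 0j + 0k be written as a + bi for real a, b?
Yes. The quaternion 4 + 10i has j- and k-coefficients y = z = 0, so it lies in the complex subalgebra spanned by 1 and i.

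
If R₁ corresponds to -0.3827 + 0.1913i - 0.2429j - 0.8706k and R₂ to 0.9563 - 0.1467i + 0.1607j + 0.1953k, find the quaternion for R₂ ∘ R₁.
-0.1289 + 0.1466i - 0.3841j - 0.9024k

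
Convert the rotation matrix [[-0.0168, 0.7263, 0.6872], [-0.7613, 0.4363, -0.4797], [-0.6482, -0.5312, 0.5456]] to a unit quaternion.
0.7009 - 0.0184i + 0.4763j - 0.5306k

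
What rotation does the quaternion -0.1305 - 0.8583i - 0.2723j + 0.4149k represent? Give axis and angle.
axis = (-0.8657, -0.2746, 0.4185), θ = 195°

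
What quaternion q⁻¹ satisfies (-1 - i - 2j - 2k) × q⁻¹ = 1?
-0.1 + 0.1i + 0.2j + 0.2k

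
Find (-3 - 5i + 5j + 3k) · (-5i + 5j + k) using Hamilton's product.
-53 + 5i - 25j - 3k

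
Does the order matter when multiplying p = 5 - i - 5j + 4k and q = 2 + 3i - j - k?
Yes: pq = 12 + 22i - 4j + 19k ≠ 12 + 4i - 26j - 13k = qp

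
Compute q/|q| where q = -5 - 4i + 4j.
-0.6623 - 0.5298i + 0.5298j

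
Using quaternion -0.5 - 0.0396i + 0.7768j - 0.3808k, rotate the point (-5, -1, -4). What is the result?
(5.913, 0.222, -2.643)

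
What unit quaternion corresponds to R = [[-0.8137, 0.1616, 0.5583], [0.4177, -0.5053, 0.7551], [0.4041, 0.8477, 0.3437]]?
0.0785 + 0.2949i + 0.4911j + 0.8159k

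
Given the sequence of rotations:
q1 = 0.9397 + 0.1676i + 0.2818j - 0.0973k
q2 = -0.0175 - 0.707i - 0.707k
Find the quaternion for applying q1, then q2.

q2 · q1 = 0.0333 - 0.4681i - 0.1922j - 0.8619k
0.0333 - 0.4681i - 0.1922j - 0.8619k


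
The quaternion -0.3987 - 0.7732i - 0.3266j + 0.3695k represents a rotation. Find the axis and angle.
axis = (-0.8431, -0.3561, 0.4029), θ = 227°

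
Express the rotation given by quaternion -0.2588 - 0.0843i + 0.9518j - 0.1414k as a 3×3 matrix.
[[-0.8518, -0.2337, -0.4688], [-0.0873, 0.9458, -0.3128], [0.5165, -0.2255, -0.8261]]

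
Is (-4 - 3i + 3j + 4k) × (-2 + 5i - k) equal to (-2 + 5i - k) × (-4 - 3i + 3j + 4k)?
No: pq = 27 - 17i + 11j - 19k ≠ 27 - 11i - 23j + 11k = qp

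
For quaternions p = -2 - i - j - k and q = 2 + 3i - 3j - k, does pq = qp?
No: pq = -5 - 10i + 6k ≠ -5 - 6i + 8j - 6k = qp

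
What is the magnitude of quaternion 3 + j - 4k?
√26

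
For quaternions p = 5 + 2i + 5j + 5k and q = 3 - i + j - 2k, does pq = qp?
No: pq = 22 - 14i + 19j + 12k ≠ 22 + 16i + 21j - 2k = qp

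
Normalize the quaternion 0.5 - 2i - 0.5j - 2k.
0.1715 - 0.686i - 0.1715j - 0.686k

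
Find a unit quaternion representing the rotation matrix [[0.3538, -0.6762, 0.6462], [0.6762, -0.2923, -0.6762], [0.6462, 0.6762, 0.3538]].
0.5948 + 0.5684i + 0.5684k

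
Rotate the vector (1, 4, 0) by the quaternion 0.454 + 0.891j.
(-0.588, 4, -0.809)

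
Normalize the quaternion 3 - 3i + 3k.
0.5774 - 0.5774i + 0.5774k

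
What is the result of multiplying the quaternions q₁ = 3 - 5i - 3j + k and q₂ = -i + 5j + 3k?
7 - 17i + 29j - 19k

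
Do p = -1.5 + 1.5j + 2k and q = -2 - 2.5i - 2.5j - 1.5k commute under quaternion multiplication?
No: pq = 9.75 + 6.5i - 4.25j + 2k ≠ 9.75 + i + 5.75j - 5.5k = qp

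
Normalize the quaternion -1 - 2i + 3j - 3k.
-0.2085 - 0.417i + 0.6255j - 0.6255k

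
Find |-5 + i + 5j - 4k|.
√67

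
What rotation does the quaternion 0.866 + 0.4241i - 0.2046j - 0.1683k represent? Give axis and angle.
axis = (0.8481, -0.4092, -0.3366), θ = π/3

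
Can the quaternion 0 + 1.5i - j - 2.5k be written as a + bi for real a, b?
No. The quaternion 1.5i - j - 2.5k has j-coefficient y = -1 and k-coefficient z = -2.5, not both zero, so it does not lie in the complex subalgebra spanned by 1 and i.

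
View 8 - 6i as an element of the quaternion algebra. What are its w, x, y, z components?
8 - 6i + 0j + 0k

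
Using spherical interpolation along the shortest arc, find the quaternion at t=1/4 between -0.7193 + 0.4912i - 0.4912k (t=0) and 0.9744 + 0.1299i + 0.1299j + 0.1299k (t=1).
-0.8352 + 0.3504i - 0.0359j - 0.4223k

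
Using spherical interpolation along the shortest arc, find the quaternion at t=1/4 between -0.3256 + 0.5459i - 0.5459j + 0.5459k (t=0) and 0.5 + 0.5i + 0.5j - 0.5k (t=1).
-0.4229 + 0.2981i - 0.6051j + 0.6051k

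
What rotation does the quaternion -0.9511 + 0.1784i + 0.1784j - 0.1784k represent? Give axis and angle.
axis = (√3/3, √3/3, -√3/3), θ = 324°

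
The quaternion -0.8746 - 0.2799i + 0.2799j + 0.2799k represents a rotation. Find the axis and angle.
axis = (-√3/3, √3/3, √3/3), θ = 302°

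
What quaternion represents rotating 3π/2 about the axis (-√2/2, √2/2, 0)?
-0.7071 - 0.5i + 0.5j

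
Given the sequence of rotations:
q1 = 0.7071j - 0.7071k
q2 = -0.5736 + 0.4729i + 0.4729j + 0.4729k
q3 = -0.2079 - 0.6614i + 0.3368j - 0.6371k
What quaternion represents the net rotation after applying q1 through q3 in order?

q2 · q1 = -0.6688i - 0.0712j + 0.74k
q3 · q2 · q1 = 0.0531 + 0.3429i + 0.9303j + 0.1185k
0.0531 + 0.3429i + 0.9303j + 0.1185k


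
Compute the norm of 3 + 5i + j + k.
6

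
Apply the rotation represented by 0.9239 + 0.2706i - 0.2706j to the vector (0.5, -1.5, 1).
(0.146, -1.854, 0.207)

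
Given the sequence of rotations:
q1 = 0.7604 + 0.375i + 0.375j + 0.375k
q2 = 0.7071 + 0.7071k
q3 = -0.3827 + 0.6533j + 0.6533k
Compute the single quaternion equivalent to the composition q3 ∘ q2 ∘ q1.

q2 · q1 = 0.2725 + 0.5303j + 0.8028k
q3 · q2 · q1 = -0.9752 + 0.178i - 0.0249j - 0.1292k
-0.9752 + 0.178i - 0.0249j - 0.1292k


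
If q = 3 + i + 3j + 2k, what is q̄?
3 - i - 3j - 2k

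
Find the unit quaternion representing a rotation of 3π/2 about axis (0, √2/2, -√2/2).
-0.7071 + 0.5j - 0.5k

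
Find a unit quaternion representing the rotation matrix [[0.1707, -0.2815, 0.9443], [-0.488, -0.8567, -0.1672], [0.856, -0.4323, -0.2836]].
-0.0872 + 0.7601i - 0.2531j + 0.5921k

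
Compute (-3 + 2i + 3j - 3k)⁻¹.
-0.0968 - 0.0645i - 0.0968j + 0.0968k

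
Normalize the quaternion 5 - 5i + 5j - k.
0.5735 - 0.5735i + 0.5735j - 0.1147k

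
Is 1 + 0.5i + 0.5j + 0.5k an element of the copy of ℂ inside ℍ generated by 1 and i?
No. The quaternion 1 + 0.5i + 0.5j + 0.5k has j-coefficient y = 0.5 and k-coefficient z = 0.5, not both zero, so it does not lie in the complex subalgebra spanned by 1 and i.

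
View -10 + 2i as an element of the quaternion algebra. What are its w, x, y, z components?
-10 + 2i + 0j + 0k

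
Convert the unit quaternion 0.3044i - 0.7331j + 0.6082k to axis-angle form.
axis = (0.3044, -0.7331, 0.6082), θ = π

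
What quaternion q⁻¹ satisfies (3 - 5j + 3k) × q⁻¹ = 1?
0.0698 + 0.1163j - 0.0698k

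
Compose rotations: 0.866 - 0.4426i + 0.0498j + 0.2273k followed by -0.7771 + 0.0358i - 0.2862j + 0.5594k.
-0.77 + 0.282i - 0.5423j + 0.1829k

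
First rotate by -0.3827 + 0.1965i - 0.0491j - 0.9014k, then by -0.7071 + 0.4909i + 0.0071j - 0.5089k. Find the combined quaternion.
-0.2842 - 0.3582i + 0.3745j + 0.8066k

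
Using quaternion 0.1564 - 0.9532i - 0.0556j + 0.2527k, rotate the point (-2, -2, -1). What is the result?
(-1.287, 1.25, 2.405)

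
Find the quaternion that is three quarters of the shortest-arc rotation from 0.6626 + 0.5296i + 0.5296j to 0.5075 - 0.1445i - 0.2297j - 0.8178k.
0.685 + 0.0591i - 0.0165j - 0.726k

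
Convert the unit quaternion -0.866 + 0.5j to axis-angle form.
axis = (0, 1, 0), θ = 5π/3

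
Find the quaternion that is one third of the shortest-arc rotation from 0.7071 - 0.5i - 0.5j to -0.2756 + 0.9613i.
0.6055 - 0.7118i - 0.356j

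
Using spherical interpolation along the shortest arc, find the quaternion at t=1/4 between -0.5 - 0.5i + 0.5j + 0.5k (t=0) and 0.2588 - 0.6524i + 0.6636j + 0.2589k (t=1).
-0.3235 - 0.5795i + 0.5827j + 0.469k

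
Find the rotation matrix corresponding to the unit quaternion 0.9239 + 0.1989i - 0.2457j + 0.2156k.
[[0.7863, -0.4961, -0.3682], [0.3006, 0.8279, -0.4735], [0.5398, 0.2616, 0.8001]]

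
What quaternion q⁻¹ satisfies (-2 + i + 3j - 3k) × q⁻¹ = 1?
-0.087 - 0.0435i - 0.1304j + 0.1304k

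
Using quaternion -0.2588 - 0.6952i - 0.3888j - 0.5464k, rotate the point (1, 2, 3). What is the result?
(3.499, -0.109, 1.321)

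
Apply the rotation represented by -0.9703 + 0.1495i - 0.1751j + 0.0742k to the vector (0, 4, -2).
(-0.357, 3.249, -3.052)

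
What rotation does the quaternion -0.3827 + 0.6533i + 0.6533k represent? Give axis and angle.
axis = (√2/2, 0, √2/2), θ = 5π/4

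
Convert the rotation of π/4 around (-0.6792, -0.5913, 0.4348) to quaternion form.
0.9239 - 0.2599i - 0.2263j + 0.1664k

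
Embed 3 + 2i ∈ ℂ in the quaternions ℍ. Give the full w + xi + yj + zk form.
3 + 2i + 0j + 0k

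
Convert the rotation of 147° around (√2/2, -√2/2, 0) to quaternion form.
0.284 + 0.678i - 0.678j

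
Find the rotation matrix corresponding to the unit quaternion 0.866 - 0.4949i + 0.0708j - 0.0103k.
[[0.9898, -0.0522, 0.1328], [-0.0879, 0.5099, 0.8557], [-0.1124, -0.8586, 0.5001]]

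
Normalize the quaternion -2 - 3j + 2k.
-0.4851 - 0.7276j + 0.4851k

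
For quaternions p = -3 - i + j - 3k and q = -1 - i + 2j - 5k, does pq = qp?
No: pq = -15 + 5i - 9j + 17k ≠ -15 + 3i - 5j + 19k = qp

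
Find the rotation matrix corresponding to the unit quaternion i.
[[1, 0, 0], [0, -1, 0], [0, 0, -1]]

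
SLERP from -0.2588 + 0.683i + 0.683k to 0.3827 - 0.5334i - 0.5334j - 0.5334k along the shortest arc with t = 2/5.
-0.3224 + 0.6503i + 0.2244j + 0.6503k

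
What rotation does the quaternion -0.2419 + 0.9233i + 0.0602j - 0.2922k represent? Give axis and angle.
axis = (0.9516, 0.062, -0.3011), θ = 208°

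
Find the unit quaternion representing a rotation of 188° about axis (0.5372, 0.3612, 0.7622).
-0.0698 + 0.5359i + 0.3603j + 0.7603k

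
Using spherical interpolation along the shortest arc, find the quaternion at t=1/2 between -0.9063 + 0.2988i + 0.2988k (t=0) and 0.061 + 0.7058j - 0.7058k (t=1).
-0.6079 + 0.1878i - 0.4435j + 0.6313k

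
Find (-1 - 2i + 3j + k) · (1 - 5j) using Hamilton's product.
14 + 3i + 8j + 11k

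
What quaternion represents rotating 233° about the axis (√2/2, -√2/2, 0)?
-0.4462 + 0.6328i - 0.6328j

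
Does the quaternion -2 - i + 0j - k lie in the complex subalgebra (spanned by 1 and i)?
No. The quaternion -2 - i - k has j-coefficient y = 0 and k-coefficient z = -1, not both zero, so it does not lie in the complex subalgebra spanned by 1 and i.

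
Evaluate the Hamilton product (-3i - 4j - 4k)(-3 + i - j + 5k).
19 - 15i + 23j + 19k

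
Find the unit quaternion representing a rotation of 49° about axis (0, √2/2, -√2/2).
0.91 + 0.2932j - 0.2932k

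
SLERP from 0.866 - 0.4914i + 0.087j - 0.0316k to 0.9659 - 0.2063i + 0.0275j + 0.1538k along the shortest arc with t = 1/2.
0.9311 - 0.3546i + 0.0582j + 0.0621k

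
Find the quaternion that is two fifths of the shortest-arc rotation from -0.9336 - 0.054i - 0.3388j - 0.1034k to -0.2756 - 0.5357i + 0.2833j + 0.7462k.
-0.8736 - 0.3385i - 0.1046j + 0.3336k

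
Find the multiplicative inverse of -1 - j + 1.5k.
-0.2353 + 0.2353j - 0.3529k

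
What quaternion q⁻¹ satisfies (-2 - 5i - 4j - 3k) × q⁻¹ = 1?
-0.037 + 0.0926i + 0.0741j + 0.0556k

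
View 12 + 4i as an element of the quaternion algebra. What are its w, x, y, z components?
12 + 4i + 0j + 0k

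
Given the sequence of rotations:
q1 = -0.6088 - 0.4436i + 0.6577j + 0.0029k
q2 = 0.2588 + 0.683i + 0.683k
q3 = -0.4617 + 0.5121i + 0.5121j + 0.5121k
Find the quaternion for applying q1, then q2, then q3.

q2 · q1 = 0.1434 - 0.9798i - 0.1347j + 0.0341k
q3 · q2 · q1 = 0.4871 + 0.6123i - 0.3836j + 0.4905k
0.4871 + 0.6123i - 0.3836j + 0.4905k


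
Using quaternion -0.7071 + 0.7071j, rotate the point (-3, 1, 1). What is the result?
(-1, 1, -3)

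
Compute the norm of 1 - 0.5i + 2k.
2.291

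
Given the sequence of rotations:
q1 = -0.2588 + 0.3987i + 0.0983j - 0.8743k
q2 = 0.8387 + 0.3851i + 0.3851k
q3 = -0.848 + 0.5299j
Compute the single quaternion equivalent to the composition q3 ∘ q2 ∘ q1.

q2 · q1 = -0.0339 + 0.1969i + 0.5727j - 0.7951k
q3 · q2 · q1 = -0.2747 - 0.5883i - 0.5036j + 0.5699k
-0.2747 - 0.5883i - 0.5036j + 0.5699k


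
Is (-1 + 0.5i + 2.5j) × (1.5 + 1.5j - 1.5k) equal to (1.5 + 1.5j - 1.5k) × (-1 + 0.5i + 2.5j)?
No: pq = -5.25 - 3i + 3j + 2.25k ≠ -5.25 + 4.5i + 1.5j + 0.75k = qp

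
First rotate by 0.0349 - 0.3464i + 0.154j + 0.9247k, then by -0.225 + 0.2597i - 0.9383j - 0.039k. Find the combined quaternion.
0.2627 - 0.7746i - 0.294j - 0.4945k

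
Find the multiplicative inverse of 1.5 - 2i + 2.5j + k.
0.1111 + 0.1481i - 0.1852j - 0.0741k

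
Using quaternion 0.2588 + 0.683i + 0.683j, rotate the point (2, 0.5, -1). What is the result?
(0.247, 2.253, 0.336)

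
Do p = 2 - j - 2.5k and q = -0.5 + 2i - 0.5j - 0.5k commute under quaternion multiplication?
No: pq = -2.75 + 3.25i - 5.5j + 2.25k ≠ -2.75 + 4.75i + 4.5j - 1.75k = qp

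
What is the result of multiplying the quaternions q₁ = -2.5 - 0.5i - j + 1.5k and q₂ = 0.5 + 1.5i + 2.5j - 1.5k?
4.25 - 6.25i - 5.25j + 4.75k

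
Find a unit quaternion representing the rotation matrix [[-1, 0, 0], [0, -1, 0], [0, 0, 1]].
k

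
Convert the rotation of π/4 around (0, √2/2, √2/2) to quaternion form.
0.9239 + 0.2706j + 0.2706k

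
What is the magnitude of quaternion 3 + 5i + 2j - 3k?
√47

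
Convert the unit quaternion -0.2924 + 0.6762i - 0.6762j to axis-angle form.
axis = (√2/2, -√2/2, 0), θ = 214°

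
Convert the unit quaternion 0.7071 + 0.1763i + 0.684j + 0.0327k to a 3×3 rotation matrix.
[[0.0621, 0.1949, 0.9788], [0.2874, 0.9357, -0.2046], [-0.9558, 0.2941, 0.0021]]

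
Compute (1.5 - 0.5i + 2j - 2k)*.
1.5 + 0.5i - 2j + 2k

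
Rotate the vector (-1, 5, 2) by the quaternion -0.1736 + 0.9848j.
(0.256, 5, -2.221)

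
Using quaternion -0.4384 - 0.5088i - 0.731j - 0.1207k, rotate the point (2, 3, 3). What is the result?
(4.01, 2.25, -0.928)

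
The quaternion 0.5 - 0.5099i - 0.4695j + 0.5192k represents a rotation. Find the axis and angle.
axis = (-0.5888, -0.5421, 0.5995), θ = 2π/3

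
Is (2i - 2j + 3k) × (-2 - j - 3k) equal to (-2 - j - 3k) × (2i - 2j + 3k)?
No: pq = 7 + 5i + 10j - 8k ≠ 7 - 13i - 2j - 4k = qp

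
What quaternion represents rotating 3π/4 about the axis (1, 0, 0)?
0.3827 + 0.9239i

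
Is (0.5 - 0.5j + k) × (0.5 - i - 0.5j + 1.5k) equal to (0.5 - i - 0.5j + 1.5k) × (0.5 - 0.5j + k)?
No: pq = -1.5 - 0.75i - 1.5j + 0.75k ≠ -1.5 - 0.25i + 0.5j + 1.75k = qp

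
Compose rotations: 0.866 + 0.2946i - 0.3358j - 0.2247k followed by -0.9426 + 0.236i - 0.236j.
-0.9651 - 0.0203i + 0.1652j + 0.2021k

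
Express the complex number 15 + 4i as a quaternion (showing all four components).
15 + 4i + 0j + 0k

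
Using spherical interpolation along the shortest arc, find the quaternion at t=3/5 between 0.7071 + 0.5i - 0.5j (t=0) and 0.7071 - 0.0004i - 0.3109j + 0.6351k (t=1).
0.7744 + 0.222i - 0.4246j + 0.4132k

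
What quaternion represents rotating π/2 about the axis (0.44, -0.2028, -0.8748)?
0.7071 + 0.3111i - 0.1434j - 0.6186k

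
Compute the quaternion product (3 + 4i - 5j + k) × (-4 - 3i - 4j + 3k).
-23 - 36i - 7j - 26k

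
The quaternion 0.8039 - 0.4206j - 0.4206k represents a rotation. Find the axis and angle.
axis = (0, -√2/2, -√2/2), θ = 73°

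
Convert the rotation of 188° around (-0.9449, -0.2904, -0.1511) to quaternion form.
-0.0698 - 0.9426i - 0.2897j - 0.1507k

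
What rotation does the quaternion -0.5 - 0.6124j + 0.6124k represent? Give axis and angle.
axis = (0, -√2/2, √2/2), θ = 4π/3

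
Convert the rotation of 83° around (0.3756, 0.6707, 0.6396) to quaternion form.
0.749 + 0.2489i + 0.4444j + 0.4238k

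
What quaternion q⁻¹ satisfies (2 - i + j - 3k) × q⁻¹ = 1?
0.1333 + 0.0667i - 0.0667j + 0.2k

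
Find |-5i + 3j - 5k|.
√59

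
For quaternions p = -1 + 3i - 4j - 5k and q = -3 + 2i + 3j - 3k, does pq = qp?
No: pq = -6 + 16i + 8j + 35k ≠ -6 - 38i + 10j + k = qp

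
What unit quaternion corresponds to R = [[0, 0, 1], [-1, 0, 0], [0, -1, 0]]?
-0.5 + 0.5i - 0.5j + 0.5k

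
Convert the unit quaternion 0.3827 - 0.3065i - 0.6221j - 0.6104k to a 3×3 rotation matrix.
[[-0.5192, 0.8485, -0.102], [-0.0859, 0.0669, 0.9941], [0.8503, 0.5249, 0.0381]]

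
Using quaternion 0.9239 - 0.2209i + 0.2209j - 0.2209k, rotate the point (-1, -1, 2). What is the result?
(-0.104, 0.322, 2.426)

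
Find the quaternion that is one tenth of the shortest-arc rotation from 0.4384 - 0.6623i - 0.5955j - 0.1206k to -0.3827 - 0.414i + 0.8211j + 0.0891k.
0.462 - 0.5724i - 0.6658j - 0.1251k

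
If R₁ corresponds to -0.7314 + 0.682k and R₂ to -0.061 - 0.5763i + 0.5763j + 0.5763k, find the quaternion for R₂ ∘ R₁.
-0.3484 + 0.8145i - 0.0285j - 0.4631k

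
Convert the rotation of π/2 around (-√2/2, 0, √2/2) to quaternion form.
0.7071 - 0.5i + 0.5k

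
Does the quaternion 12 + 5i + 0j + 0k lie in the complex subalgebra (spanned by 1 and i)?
Yes. The quaternion 12 + 5i has j- and k-coefficients y = z = 0, so it lies in the complex subalgebra spanned by 1 and i.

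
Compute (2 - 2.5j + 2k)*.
2 + 2.5j - 2k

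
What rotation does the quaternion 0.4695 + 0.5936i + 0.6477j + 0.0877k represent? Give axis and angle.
axis = (0.6723, 0.7336, 0.0993), θ = 124°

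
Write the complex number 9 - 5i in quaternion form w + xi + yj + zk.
9 - 5i + 0j + 0k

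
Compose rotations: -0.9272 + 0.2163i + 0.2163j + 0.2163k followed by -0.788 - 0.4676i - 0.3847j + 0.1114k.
0.8909 + 0.1558i + 0.3115j - 0.2917k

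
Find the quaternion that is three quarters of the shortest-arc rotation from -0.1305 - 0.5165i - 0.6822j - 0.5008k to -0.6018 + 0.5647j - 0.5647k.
0.5027 - 0.1949i - 0.7753j + 0.329k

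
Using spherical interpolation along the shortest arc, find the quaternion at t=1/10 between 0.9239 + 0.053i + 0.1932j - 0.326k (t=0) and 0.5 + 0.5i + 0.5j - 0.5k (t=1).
0.9006 + 0.1032i + 0.2315j - 0.3531k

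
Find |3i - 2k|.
√13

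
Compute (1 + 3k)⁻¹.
0.1 - 0.3k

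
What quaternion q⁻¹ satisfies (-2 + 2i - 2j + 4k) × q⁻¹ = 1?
-0.0714 - 0.0714i + 0.0714j - 0.1429k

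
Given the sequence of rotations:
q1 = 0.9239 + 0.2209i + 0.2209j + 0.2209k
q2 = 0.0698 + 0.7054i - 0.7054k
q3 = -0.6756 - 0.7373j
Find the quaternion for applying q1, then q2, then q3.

q2 · q1 = 0.0645 + 0.823i - 0.2962j - 0.4805k
q3 · q2 · q1 = -0.262 - 0.2017i + 0.1526j + 0.9314k
-0.262 - 0.2017i + 0.1526j + 0.9314k


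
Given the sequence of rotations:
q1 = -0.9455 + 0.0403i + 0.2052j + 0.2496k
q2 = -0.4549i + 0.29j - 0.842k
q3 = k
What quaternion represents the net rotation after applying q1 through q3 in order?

q2 · q1 = 0.169 + 0.6753i - 0.1946j + 0.6911k
q3 · q2 · q1 = -0.6911 + 0.1946i + 0.6753j + 0.169k
-0.6911 + 0.1946i + 0.6753j + 0.169k


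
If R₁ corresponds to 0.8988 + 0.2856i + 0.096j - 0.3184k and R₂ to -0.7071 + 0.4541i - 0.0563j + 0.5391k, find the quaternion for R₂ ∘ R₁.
-0.5882 + 0.1724i + 0.1801j + 0.7694k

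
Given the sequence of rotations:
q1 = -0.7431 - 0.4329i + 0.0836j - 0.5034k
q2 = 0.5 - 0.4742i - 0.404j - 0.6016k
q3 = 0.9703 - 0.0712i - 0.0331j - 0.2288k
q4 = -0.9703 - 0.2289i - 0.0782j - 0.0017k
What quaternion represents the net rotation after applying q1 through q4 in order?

q2 · q1 = -0.8459 + 0.3896i + 0.3637j - 0.0192k
q3 · q2 · q1 = -0.7854 + 0.5221i + 0.2904j + 0.1619k
q4 · q3 · q2 · q1 = 0.9046 - 0.339i - 0.1842j - 0.1814k
0.9046 - 0.339i - 0.1842j - 0.1814k


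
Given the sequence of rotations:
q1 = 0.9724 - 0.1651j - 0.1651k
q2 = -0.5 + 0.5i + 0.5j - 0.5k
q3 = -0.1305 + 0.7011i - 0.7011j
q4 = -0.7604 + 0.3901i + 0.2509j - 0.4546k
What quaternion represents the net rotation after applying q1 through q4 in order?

q2 · q1 = -0.4862 + 0.3211i + 0.6513j - 0.4862k
q3 · q2 · q1 = 0.295 - 0.0419i + 0.5968j + 0.7452k
q4 · q3 · q2 · q1 = -0.0189 + 0.6052i - 0.6514j - 0.4574k
-0.0189 + 0.6052i - 0.6514j - 0.4574k


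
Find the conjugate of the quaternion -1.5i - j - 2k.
1.5i + j + 2k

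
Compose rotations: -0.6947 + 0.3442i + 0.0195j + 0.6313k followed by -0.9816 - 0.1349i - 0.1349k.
0.8135 - 0.2415i + 0.0196j - 0.5286k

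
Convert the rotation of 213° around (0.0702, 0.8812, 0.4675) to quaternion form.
-0.284 + 0.0673i + 0.8449j + 0.4482k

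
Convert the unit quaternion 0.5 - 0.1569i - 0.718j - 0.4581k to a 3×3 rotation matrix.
[[-0.4508, 0.6834, -0.5742], [-0.2328, 0.5311, 0.8147], [0.8618, 0.5009, -0.0803]]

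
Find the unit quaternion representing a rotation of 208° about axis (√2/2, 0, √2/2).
-0.2419 + 0.6861i + 0.6861k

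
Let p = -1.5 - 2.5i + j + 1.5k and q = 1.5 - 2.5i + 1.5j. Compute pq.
-10 - 2.25i - 4.5j + k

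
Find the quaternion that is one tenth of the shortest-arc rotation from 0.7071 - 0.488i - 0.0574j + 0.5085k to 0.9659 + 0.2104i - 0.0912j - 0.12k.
0.7745 - 0.4298i - 0.0644j + 0.4597k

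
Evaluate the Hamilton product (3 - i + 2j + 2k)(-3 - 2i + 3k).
-17 + 3i - 7j + 7k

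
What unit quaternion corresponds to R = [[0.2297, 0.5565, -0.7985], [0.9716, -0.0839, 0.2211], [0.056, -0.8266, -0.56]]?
-0.3827 + 0.6844i + 0.5582j - 0.2712k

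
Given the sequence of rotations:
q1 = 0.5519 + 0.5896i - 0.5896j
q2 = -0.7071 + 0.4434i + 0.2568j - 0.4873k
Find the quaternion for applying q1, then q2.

q2 · q1 = -0.5003 - 0.4595i + 0.2713j - 0.6818k
-0.5003 - 0.4595i + 0.2713j - 0.6818k


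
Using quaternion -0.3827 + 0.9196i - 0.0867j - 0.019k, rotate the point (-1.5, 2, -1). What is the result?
(-1.856, -1.874, -0.543)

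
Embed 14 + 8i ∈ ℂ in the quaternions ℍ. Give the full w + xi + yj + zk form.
14 + 8i + 0j + 0k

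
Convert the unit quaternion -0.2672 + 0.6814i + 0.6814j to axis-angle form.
axis = (√2/2, √2/2, 0), θ = 211°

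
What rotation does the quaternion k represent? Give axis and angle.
axis = (0, 0, 1), θ = π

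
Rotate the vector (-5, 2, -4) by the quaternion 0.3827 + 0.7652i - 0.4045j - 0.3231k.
(0.153, 4.869, 4.612)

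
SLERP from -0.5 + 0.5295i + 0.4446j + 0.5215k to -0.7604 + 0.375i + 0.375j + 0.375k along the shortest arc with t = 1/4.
-0.572 + 0.4961i + 0.4319j + 0.4901k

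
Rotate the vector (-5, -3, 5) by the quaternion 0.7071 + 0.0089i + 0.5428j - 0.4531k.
(1.846, -1.135, 7.369)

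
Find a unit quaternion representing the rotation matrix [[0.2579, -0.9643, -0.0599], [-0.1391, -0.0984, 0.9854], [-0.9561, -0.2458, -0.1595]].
0.5 - 0.6156i + 0.4481j + 0.4126k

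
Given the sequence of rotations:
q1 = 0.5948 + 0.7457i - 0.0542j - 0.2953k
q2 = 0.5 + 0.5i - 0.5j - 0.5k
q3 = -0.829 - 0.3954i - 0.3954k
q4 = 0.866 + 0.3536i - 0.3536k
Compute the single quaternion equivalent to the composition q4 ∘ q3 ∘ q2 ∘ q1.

q2 · q1 = -0.2502 + 0.7908i - 0.5497j - 0.0993k
q3 · q2 · q1 = 0.4808 - 0.774i + 0.1038j + 0.3986k
q4 · q3 · q2 · q1 = 0.831 - 0.4636i + 0.2226j + 0.2119k
0.831 - 0.4636i + 0.2226j + 0.2119k


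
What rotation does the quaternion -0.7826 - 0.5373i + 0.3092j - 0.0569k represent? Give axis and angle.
axis = (-0.8631, 0.4967, -0.0914), θ = 283°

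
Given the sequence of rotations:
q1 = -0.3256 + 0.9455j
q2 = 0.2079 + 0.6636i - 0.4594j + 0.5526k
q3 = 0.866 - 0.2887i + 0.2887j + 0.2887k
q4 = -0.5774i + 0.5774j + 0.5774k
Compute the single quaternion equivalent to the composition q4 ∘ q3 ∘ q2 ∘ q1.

q2 · q1 = 0.3667 - 0.7386i + 0.3462j + 0.4475k
q3 · q2 · q1 = -0.1248 - 0.7162i + 0.3216j + 0.6067k
q4 · q3 · q2 · q1 = -0.9495 + 0.2367i - 0.1353j + 0.1558k
-0.9495 + 0.2367i - 0.1353j + 0.1558k


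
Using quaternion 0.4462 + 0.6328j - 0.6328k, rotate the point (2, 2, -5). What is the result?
(-2.898, 3.273, -3.727)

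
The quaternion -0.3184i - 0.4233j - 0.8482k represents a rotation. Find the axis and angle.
axis = (-0.3184, -0.4233, -0.8482), θ = π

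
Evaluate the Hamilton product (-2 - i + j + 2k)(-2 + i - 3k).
11 - 3i - 3j + k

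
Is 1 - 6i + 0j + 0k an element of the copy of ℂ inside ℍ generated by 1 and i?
Yes. The quaternion 1 - 6i has j- and k-coefficients y = z = 0, so it lies in the complex subalgebra spanned by 1 and i.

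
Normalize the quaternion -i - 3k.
-0.3162i - 0.9487k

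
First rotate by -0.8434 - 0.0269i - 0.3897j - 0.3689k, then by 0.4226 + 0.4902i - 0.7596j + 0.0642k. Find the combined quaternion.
-0.6156 - 0.1196i + 0.6551j - 0.4215k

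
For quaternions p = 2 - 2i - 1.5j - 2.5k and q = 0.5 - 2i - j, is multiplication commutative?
No: pq = -4.5 - 7.5i + 2.25j - 2.25k ≠ -4.5 - 2.5i - 7.75j - 0.25k = qp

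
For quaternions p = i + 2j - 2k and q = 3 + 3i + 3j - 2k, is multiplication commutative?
No: pq = -13 + 5i + 2j - 9k ≠ -13 + i + 10j - 3k = qp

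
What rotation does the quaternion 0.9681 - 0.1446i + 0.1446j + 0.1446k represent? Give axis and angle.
axis = (-√3/3, √3/3, √3/3), θ = 29°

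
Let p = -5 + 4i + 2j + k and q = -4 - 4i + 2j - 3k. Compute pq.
35 - 4i - 10j + 27k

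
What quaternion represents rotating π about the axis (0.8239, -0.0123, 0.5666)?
0.8239i - 0.0123j + 0.5666k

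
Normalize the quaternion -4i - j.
-0.9701i - 0.2425j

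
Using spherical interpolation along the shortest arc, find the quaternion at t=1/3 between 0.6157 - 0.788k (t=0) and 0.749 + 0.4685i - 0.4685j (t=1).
0.7619 + 0.1879i - 0.1879j - 0.5907k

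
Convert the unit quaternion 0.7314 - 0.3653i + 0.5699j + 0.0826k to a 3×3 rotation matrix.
[[0.3368, -0.5372, 0.7733], [-0.2955, 0.7195, 0.6285], [-0.894, -0.4402, 0.0835]]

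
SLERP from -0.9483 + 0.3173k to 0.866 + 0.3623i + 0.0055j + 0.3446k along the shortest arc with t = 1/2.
-0.9805 - 0.1958i - 0.003j - 0.0148k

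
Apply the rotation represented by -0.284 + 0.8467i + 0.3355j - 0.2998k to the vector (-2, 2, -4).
(2.398, -3.823, 1.906)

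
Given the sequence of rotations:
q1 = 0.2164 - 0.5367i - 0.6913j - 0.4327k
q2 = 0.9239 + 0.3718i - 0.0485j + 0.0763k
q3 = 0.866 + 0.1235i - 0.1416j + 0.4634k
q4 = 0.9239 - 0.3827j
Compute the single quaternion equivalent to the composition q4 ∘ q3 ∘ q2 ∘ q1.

q2 · q1 = 0.399 - 0.3417i - 0.5293j - 0.6663k
q3 · q2 · q1 = 0.6215 + 0.093i - 0.5909j - 0.5059k
q4 · q3 · q2 · q1 = 0.3481 + 0.2795i - 0.7838j - 0.4318k
0.3481 + 0.2795i - 0.7838j - 0.4318k


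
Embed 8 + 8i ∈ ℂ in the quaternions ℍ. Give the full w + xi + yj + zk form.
8 + 8i + 0j + 0k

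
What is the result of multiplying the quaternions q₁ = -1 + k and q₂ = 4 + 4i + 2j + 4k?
-8 - 6i + 2j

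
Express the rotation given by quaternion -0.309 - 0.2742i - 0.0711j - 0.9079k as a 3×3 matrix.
[[-0.6587, -0.5221, 0.5418], [0.6001, -0.7989, -0.0404], [0.454, 0.2986, 0.8395]]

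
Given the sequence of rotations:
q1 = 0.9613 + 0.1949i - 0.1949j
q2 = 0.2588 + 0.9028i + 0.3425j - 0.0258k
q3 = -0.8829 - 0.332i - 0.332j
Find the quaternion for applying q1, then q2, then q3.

q2 · q1 = 0.1396 + 0.9133i + 0.2738j - 0.2675k
q3 · q2 · q1 = 0.2709 - 0.7639i - 0.3769j + 0.4485k
0.2709 - 0.7639i - 0.3769j + 0.4485k


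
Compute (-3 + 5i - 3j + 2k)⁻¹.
-0.0638 - 0.1064i + 0.0638j - 0.0426k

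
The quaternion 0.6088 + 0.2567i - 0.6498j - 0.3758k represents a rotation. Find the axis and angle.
axis = (0.3236, -0.8191, -0.4737), θ = 105°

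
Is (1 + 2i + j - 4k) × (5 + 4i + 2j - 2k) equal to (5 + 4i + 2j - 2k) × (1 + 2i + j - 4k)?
No: pq = -13 + 20i - 5j - 22k ≠ -13 + 8i + 19j - 22k = qp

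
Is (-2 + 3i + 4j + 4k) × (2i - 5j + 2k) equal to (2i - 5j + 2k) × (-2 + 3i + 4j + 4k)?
No: pq = 6 + 24i + 12j - 27k ≠ 6 - 32i + 8j + 19k = qp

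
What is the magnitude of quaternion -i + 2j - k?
√6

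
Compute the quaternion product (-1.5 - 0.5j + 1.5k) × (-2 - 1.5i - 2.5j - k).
3.25 + 6.5i + 2.5j - 2.25k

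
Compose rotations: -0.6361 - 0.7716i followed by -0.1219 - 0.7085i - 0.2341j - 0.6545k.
-0.4691 + 0.5447i + 0.6539j + 0.2357k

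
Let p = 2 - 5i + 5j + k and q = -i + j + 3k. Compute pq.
-13 + 12i + 16j + 6k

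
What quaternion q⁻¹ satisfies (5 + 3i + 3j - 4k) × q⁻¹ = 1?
0.0847 - 0.0508i - 0.0508j + 0.0678k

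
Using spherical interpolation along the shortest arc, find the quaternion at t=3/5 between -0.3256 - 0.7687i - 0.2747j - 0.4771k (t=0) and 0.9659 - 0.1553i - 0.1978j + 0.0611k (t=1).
-0.9054 - 0.297i + 0.0014j - 0.3033k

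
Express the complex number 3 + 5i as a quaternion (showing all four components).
3 + 5i + 0j + 0k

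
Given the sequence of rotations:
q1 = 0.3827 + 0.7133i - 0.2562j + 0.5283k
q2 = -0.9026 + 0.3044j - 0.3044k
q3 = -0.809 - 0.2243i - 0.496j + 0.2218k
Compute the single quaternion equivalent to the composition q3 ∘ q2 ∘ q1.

q2 · q1 = -0.1066 - 0.561i + 0.1306j - 0.8105k
q3 · q2 · q1 = 0.205 + 0.8508i - 0.359j + 0.3245k
0.205 + 0.8508i - 0.359j + 0.3245k


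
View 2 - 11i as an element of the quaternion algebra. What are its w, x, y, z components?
2 - 11i + 0j + 0k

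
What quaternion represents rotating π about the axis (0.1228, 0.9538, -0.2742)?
0.1228i + 0.9538j - 0.2742k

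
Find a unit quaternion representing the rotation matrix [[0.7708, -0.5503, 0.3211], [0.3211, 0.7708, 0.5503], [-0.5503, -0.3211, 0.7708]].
0.91 - 0.2394i + 0.2394j + 0.2394k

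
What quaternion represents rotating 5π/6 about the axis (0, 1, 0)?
0.2588 + 0.9659j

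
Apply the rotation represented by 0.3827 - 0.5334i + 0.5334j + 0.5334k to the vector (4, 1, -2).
(-1.208, -2.736, -3.472)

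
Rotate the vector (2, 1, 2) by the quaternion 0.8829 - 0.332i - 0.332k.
(2.586, 0.559, 1.414)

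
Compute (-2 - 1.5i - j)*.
-2 + 1.5i + j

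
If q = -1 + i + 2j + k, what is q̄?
-1 - i - 2j - k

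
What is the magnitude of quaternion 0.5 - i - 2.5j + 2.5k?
3.708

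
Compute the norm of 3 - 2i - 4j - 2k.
√33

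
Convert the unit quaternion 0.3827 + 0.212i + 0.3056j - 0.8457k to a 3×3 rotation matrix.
[[-0.6172, 0.7769, -0.1247], [-0.5177, -0.5203, -0.6792], [-0.5925, -0.3546, 0.7233]]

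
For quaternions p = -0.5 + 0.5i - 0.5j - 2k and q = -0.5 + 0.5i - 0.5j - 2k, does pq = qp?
Yes: pq = qp = -4.25 - 0.5i + 0.5j + 2k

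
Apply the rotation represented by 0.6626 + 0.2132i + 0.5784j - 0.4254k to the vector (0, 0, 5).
(2.926, -3.873, 1.2)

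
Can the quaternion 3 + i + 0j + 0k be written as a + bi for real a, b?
Yes. The quaternion 3 + i has j- and k-coefficients y = z = 0, so it lies in the complex subalgebra spanned by 1 and i.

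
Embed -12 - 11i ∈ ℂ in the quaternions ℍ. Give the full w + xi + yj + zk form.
-12 - 11i + 0j + 0k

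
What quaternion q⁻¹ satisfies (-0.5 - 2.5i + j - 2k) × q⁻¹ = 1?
-0.0435 + 0.2174i - 0.087j + 0.1739k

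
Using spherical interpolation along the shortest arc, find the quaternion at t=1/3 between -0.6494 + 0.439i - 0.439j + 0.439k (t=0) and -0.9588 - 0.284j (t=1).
-0.8014 + 0.3077i - 0.4103j + 0.3077k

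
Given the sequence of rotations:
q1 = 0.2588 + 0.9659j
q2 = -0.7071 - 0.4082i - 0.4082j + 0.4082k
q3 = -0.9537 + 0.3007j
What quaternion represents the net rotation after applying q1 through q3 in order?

q2 · q1 = 0.2113 - 0.4999i - 0.7886j - 0.2886k
q3 · q2 · q1 = 0.0356 + 0.39i + 0.8156j + 0.4256k
0.0356 + 0.39i + 0.8156j + 0.4256k


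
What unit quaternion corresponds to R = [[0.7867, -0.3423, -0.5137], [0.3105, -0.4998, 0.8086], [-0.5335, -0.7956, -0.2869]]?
-0.5 + 0.8021i - 0.0099j - 0.3264k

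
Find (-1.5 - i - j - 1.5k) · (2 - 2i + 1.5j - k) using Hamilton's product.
-5 + 4.25i - 2.25j - 5k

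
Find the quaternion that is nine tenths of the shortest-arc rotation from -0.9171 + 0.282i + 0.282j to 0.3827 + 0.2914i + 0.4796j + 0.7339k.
-0.5039 - 0.242i - 0.4247j - 0.7122k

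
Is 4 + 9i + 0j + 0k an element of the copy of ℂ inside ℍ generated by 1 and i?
Yes. The quaternion 4 + 9i has j- and k-coefficients y = z = 0, so it lies in the complex subalgebra spanned by 1 and i.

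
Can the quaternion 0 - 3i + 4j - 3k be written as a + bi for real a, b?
No. The quaternion -3i + 4j - 3k has j-coefficient y = 4 and k-coefficient z = -3, not both zero, so it does not lie in the complex subalgebra spanned by 1 and i.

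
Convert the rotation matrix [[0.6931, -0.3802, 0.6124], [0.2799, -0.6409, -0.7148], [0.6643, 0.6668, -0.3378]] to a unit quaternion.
0.4226 + 0.8173i - 0.0307j + 0.3905k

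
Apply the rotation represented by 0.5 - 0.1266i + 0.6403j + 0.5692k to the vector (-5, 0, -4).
(0.355, -5.457, 3.33)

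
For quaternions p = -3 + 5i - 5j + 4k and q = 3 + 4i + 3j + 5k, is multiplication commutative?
No: pq = -34 - 34i - 33j + 32k ≠ -34 + 40i - 15j - 38k = qp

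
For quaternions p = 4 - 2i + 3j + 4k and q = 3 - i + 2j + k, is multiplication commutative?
No: pq = -15i + 15j + 15k ≠ -5i + 19j + 17k = qp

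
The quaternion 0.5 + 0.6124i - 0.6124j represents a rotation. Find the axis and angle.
axis = (√2/2, -√2/2, 0), θ = 2π/3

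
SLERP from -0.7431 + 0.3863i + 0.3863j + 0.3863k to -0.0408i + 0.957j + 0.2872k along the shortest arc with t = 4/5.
-0.1811 + 0.0589i + 0.9202j + 0.342k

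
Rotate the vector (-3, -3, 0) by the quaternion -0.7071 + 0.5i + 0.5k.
(-3.621, 2.121, 0.621)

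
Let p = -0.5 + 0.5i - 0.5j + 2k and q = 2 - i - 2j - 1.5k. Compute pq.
1.5 + 6.25i - 1.25j + 3.25k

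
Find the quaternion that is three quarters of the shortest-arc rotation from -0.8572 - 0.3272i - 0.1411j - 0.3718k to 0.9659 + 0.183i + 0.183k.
-0.9465 - 0.2211i - 0.0358j - 0.2324k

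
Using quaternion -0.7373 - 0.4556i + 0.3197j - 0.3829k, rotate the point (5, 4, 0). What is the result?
(-0.912, 2.533, 5.81)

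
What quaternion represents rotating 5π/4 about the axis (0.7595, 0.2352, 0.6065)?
-0.3827 + 0.7017i + 0.2173j + 0.5603k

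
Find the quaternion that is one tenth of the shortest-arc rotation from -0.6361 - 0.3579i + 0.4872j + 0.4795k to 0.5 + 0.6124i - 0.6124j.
-0.6317 - 0.3904i + 0.5081j + 0.4363k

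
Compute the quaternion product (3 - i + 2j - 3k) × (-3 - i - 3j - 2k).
-10 - 13i - 14j + 8k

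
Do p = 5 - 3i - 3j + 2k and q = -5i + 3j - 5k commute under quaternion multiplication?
No: pq = 4 - 16i - 10j - 49k ≠ 4 - 34i + 40j - k = qp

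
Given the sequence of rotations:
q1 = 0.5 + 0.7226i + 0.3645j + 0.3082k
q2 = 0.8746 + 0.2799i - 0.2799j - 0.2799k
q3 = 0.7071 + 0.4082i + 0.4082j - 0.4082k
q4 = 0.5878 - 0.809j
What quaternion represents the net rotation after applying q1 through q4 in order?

q2 · q1 = 0.4233 + 0.7877i - 0.1097j + 0.4339k
q3 · q2 · q1 = 0.1997 + 0.8621i - 0.4034j - 0.2323k
q4 · q3 · q2 · q1 = -0.209 + 0.6947i - 0.3987j + 0.5609k
-0.209 + 0.6947i - 0.3987j + 0.5609k


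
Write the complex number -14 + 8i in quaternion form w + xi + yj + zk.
-14 + 8i + 0j + 0k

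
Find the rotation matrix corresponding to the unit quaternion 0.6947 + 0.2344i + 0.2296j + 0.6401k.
[[0.0751, -0.7817, 0.6191], [0.997, 0.0707, -0.0317], [-0.0189, 0.6196, 0.7847]]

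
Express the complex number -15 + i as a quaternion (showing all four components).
-15 + i + 0j + 0k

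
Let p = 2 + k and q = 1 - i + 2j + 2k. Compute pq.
-4i + 3j + 5k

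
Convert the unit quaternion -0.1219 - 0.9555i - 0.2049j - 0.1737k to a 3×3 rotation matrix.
[[0.8557, 0.3492, 0.3819], [0.4339, -0.8863, -0.1618], [0.282, 0.3041, -0.9099]]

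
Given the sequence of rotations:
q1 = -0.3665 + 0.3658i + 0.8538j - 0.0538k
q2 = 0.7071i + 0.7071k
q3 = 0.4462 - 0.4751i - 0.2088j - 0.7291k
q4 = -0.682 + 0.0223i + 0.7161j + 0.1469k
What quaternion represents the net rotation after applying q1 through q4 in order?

q2 · q1 = -0.2206 - 0.8629i + 0.2967j + 0.3446k
q3 · q2 · q1 = -0.1952 - 0.1358i + 0.9713j - 0.0065k
q4 · q3 · q2 · q1 = -0.5584 - 0.0591i - 0.822j + 0.0947k
-0.5584 - 0.0591i - 0.822j + 0.0947k


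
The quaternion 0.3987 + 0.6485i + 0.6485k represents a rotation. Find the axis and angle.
axis = (√2/2, 0, √2/2), θ = 133°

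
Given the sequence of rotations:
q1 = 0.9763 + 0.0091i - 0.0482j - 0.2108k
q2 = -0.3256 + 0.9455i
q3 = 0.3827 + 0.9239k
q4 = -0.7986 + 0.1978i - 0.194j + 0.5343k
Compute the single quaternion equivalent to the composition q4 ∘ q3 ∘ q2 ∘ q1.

q2 · q1 = -0.3265 + 0.9201i + 0.215j + 0.0231k
q3 · q2 · q1 = -0.1463 + 0.1535i + 0.9324j - 0.2928k
q4 · q3 · q2 · q1 = 0.4238 - 0.5929i - 0.5763j + 0.3699k
0.4238 - 0.5929i - 0.5763j + 0.3699k


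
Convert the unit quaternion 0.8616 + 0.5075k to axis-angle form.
axis = (0, 0, 1), θ = 61°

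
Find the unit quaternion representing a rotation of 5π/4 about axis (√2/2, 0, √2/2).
-0.3827 + 0.6533i + 0.6533k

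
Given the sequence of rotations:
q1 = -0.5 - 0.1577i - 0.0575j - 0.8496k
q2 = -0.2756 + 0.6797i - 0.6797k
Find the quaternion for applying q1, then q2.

q2 · q1 = -0.3325 - 0.3355i + 0.7005j + 0.5349k
-0.3325 - 0.3355i + 0.7005j + 0.5349k


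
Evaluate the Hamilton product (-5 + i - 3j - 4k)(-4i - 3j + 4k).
11 - 4i + 27j - 35k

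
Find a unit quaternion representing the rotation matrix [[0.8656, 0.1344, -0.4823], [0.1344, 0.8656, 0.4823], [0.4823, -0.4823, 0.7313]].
0.9304 - 0.2592i - 0.2592j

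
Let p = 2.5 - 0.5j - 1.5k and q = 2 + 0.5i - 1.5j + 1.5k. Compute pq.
6.5 - 1.75i - 5.5j + k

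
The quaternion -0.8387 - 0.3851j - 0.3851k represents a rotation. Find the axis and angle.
axis = (0, -√2/2, -√2/2), θ = 294°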